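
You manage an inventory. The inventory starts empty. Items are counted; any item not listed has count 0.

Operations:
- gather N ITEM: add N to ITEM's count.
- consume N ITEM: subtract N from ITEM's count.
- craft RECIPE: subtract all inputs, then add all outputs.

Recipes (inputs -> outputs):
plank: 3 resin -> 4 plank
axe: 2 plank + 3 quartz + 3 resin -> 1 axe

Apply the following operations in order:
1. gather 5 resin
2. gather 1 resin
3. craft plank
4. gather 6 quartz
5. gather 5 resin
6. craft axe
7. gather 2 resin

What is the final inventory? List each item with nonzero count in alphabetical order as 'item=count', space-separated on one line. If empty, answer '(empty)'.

After 1 (gather 5 resin): resin=5
After 2 (gather 1 resin): resin=6
After 3 (craft plank): plank=4 resin=3
After 4 (gather 6 quartz): plank=4 quartz=6 resin=3
After 5 (gather 5 resin): plank=4 quartz=6 resin=8
After 6 (craft axe): axe=1 plank=2 quartz=3 resin=5
After 7 (gather 2 resin): axe=1 plank=2 quartz=3 resin=7

Answer: axe=1 plank=2 quartz=3 resin=7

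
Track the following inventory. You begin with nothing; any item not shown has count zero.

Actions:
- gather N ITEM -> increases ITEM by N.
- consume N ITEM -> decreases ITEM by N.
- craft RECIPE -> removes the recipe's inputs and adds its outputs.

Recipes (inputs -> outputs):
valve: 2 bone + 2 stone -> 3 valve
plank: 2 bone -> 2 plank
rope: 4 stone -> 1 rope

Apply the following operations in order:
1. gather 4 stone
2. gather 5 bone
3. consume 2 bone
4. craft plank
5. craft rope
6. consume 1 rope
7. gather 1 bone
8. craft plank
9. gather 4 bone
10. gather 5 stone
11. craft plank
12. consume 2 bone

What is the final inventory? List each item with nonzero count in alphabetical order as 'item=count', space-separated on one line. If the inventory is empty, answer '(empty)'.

Answer: plank=6 stone=5

Derivation:
After 1 (gather 4 stone): stone=4
After 2 (gather 5 bone): bone=5 stone=4
After 3 (consume 2 bone): bone=3 stone=4
After 4 (craft plank): bone=1 plank=2 stone=4
After 5 (craft rope): bone=1 plank=2 rope=1
After 6 (consume 1 rope): bone=1 plank=2
After 7 (gather 1 bone): bone=2 plank=2
After 8 (craft plank): plank=4
After 9 (gather 4 bone): bone=4 plank=4
After 10 (gather 5 stone): bone=4 plank=4 stone=5
After 11 (craft plank): bone=2 plank=6 stone=5
After 12 (consume 2 bone): plank=6 stone=5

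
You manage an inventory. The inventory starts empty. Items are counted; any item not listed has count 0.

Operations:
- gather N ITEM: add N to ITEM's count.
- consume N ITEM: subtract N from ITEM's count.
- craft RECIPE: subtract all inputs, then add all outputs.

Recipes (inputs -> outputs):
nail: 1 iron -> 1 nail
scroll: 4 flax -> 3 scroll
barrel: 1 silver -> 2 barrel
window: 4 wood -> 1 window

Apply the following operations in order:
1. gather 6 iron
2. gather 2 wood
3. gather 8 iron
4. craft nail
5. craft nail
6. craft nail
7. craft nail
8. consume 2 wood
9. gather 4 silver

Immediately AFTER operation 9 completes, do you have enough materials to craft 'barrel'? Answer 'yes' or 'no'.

Answer: yes

Derivation:
After 1 (gather 6 iron): iron=6
After 2 (gather 2 wood): iron=6 wood=2
After 3 (gather 8 iron): iron=14 wood=2
After 4 (craft nail): iron=13 nail=1 wood=2
After 5 (craft nail): iron=12 nail=2 wood=2
After 6 (craft nail): iron=11 nail=3 wood=2
After 7 (craft nail): iron=10 nail=4 wood=2
After 8 (consume 2 wood): iron=10 nail=4
After 9 (gather 4 silver): iron=10 nail=4 silver=4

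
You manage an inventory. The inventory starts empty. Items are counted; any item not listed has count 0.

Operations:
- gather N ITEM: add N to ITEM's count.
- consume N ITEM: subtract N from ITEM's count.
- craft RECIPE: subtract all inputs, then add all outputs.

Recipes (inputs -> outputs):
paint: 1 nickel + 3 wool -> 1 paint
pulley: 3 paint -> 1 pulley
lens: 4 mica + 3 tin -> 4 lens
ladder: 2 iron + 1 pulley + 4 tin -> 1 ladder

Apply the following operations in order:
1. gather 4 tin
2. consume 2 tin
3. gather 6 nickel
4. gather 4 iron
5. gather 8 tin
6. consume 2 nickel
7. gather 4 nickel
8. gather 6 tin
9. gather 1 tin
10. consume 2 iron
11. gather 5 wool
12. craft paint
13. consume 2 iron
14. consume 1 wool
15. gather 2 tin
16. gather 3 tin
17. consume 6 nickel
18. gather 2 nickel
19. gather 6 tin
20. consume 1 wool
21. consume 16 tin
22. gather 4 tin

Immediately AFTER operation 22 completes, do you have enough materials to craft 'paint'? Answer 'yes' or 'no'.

Answer: no

Derivation:
After 1 (gather 4 tin): tin=4
After 2 (consume 2 tin): tin=2
After 3 (gather 6 nickel): nickel=6 tin=2
After 4 (gather 4 iron): iron=4 nickel=6 tin=2
After 5 (gather 8 tin): iron=4 nickel=6 tin=10
After 6 (consume 2 nickel): iron=4 nickel=4 tin=10
After 7 (gather 4 nickel): iron=4 nickel=8 tin=10
After 8 (gather 6 tin): iron=4 nickel=8 tin=16
After 9 (gather 1 tin): iron=4 nickel=8 tin=17
After 10 (consume 2 iron): iron=2 nickel=8 tin=17
After 11 (gather 5 wool): iron=2 nickel=8 tin=17 wool=5
After 12 (craft paint): iron=2 nickel=7 paint=1 tin=17 wool=2
After 13 (consume 2 iron): nickel=7 paint=1 tin=17 wool=2
After 14 (consume 1 wool): nickel=7 paint=1 tin=17 wool=1
After 15 (gather 2 tin): nickel=7 paint=1 tin=19 wool=1
After 16 (gather 3 tin): nickel=7 paint=1 tin=22 wool=1
After 17 (consume 6 nickel): nickel=1 paint=1 tin=22 wool=1
After 18 (gather 2 nickel): nickel=3 paint=1 tin=22 wool=1
After 19 (gather 6 tin): nickel=3 paint=1 tin=28 wool=1
After 20 (consume 1 wool): nickel=3 paint=1 tin=28
After 21 (consume 16 tin): nickel=3 paint=1 tin=12
After 22 (gather 4 tin): nickel=3 paint=1 tin=16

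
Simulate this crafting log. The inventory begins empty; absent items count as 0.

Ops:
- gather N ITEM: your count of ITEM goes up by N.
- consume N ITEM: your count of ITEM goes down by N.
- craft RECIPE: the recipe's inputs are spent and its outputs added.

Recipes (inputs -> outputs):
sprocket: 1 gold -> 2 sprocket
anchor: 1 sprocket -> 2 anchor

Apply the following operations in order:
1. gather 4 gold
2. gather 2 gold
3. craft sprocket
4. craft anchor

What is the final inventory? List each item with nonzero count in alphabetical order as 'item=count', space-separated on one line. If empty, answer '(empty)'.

Answer: anchor=2 gold=5 sprocket=1

Derivation:
After 1 (gather 4 gold): gold=4
After 2 (gather 2 gold): gold=6
After 3 (craft sprocket): gold=5 sprocket=2
After 4 (craft anchor): anchor=2 gold=5 sprocket=1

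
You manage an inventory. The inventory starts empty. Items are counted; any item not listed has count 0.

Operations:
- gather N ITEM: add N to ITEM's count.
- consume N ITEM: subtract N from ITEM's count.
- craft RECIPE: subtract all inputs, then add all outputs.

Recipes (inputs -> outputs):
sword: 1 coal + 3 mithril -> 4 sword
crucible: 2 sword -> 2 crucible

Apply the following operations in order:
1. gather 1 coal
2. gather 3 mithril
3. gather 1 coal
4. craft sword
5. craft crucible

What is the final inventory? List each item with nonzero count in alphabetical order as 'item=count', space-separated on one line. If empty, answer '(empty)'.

After 1 (gather 1 coal): coal=1
After 2 (gather 3 mithril): coal=1 mithril=3
After 3 (gather 1 coal): coal=2 mithril=3
After 4 (craft sword): coal=1 sword=4
After 5 (craft crucible): coal=1 crucible=2 sword=2

Answer: coal=1 crucible=2 sword=2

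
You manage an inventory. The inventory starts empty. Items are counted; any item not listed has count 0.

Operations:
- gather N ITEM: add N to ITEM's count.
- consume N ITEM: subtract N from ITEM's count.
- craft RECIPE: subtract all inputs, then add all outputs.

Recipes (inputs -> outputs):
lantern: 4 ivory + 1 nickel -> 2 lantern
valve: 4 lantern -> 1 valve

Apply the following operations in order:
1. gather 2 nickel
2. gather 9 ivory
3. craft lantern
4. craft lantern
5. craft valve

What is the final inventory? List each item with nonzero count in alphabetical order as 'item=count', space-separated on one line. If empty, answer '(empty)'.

Answer: ivory=1 valve=1

Derivation:
After 1 (gather 2 nickel): nickel=2
After 2 (gather 9 ivory): ivory=9 nickel=2
After 3 (craft lantern): ivory=5 lantern=2 nickel=1
After 4 (craft lantern): ivory=1 lantern=4
After 5 (craft valve): ivory=1 valve=1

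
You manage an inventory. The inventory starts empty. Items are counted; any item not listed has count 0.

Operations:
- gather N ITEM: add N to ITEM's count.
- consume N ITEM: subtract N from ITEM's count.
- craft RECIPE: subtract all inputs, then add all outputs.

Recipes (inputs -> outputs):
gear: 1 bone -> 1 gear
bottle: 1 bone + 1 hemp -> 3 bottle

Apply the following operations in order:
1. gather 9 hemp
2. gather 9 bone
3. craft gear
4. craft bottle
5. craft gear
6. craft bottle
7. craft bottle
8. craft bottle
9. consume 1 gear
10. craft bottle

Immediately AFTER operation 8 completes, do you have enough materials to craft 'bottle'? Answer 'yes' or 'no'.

After 1 (gather 9 hemp): hemp=9
After 2 (gather 9 bone): bone=9 hemp=9
After 3 (craft gear): bone=8 gear=1 hemp=9
After 4 (craft bottle): bone=7 bottle=3 gear=1 hemp=8
After 5 (craft gear): bone=6 bottle=3 gear=2 hemp=8
After 6 (craft bottle): bone=5 bottle=6 gear=2 hemp=7
After 7 (craft bottle): bone=4 bottle=9 gear=2 hemp=6
After 8 (craft bottle): bone=3 bottle=12 gear=2 hemp=5

Answer: yes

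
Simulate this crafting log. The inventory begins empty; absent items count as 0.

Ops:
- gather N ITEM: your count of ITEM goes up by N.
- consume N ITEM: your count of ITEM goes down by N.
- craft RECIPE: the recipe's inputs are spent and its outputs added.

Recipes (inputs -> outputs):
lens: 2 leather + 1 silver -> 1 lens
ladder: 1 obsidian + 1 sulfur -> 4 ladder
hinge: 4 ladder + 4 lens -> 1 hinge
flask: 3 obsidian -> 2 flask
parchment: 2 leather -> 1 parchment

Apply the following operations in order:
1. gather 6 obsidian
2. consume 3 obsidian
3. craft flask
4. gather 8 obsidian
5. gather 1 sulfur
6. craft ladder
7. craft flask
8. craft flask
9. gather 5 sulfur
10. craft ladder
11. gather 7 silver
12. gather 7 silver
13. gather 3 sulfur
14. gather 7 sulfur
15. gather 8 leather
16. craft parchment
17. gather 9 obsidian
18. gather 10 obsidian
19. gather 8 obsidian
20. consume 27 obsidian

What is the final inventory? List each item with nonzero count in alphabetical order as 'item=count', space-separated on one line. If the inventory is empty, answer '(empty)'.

After 1 (gather 6 obsidian): obsidian=6
After 2 (consume 3 obsidian): obsidian=3
After 3 (craft flask): flask=2
After 4 (gather 8 obsidian): flask=2 obsidian=8
After 5 (gather 1 sulfur): flask=2 obsidian=8 sulfur=1
After 6 (craft ladder): flask=2 ladder=4 obsidian=7
After 7 (craft flask): flask=4 ladder=4 obsidian=4
After 8 (craft flask): flask=6 ladder=4 obsidian=1
After 9 (gather 5 sulfur): flask=6 ladder=4 obsidian=1 sulfur=5
After 10 (craft ladder): flask=6 ladder=8 sulfur=4
After 11 (gather 7 silver): flask=6 ladder=8 silver=7 sulfur=4
After 12 (gather 7 silver): flask=6 ladder=8 silver=14 sulfur=4
After 13 (gather 3 sulfur): flask=6 ladder=8 silver=14 sulfur=7
After 14 (gather 7 sulfur): flask=6 ladder=8 silver=14 sulfur=14
After 15 (gather 8 leather): flask=6 ladder=8 leather=8 silver=14 sulfur=14
After 16 (craft parchment): flask=6 ladder=8 leather=6 parchment=1 silver=14 sulfur=14
After 17 (gather 9 obsidian): flask=6 ladder=8 leather=6 obsidian=9 parchment=1 silver=14 sulfur=14
After 18 (gather 10 obsidian): flask=6 ladder=8 leather=6 obsidian=19 parchment=1 silver=14 sulfur=14
After 19 (gather 8 obsidian): flask=6 ladder=8 leather=6 obsidian=27 parchment=1 silver=14 sulfur=14
After 20 (consume 27 obsidian): flask=6 ladder=8 leather=6 parchment=1 silver=14 sulfur=14

Answer: flask=6 ladder=8 leather=6 parchment=1 silver=14 sulfur=14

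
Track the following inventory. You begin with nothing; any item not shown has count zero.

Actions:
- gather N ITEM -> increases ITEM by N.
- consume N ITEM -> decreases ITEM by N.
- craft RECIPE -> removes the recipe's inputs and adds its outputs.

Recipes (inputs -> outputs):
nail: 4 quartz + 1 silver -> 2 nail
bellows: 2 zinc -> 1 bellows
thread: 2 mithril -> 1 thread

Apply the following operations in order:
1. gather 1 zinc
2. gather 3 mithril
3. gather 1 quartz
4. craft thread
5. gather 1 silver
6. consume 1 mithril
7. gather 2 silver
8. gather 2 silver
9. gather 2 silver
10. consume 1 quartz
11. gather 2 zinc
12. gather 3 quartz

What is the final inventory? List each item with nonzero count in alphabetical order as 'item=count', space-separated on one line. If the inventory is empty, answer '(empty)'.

Answer: quartz=3 silver=7 thread=1 zinc=3

Derivation:
After 1 (gather 1 zinc): zinc=1
After 2 (gather 3 mithril): mithril=3 zinc=1
After 3 (gather 1 quartz): mithril=3 quartz=1 zinc=1
After 4 (craft thread): mithril=1 quartz=1 thread=1 zinc=1
After 5 (gather 1 silver): mithril=1 quartz=1 silver=1 thread=1 zinc=1
After 6 (consume 1 mithril): quartz=1 silver=1 thread=1 zinc=1
After 7 (gather 2 silver): quartz=1 silver=3 thread=1 zinc=1
After 8 (gather 2 silver): quartz=1 silver=5 thread=1 zinc=1
After 9 (gather 2 silver): quartz=1 silver=7 thread=1 zinc=1
After 10 (consume 1 quartz): silver=7 thread=1 zinc=1
After 11 (gather 2 zinc): silver=7 thread=1 zinc=3
After 12 (gather 3 quartz): quartz=3 silver=7 thread=1 zinc=3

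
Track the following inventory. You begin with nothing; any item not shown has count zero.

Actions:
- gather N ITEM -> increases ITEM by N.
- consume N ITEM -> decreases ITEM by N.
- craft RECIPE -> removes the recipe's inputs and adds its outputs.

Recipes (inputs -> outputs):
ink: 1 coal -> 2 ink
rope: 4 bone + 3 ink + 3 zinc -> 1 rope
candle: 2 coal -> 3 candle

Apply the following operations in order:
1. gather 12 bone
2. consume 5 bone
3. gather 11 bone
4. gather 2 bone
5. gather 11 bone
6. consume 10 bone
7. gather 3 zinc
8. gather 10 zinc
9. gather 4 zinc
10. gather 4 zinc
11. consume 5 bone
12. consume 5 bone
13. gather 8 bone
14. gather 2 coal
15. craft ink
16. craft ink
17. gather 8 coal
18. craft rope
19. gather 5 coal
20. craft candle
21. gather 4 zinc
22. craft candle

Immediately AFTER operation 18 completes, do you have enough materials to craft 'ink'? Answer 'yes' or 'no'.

Answer: yes

Derivation:
After 1 (gather 12 bone): bone=12
After 2 (consume 5 bone): bone=7
After 3 (gather 11 bone): bone=18
After 4 (gather 2 bone): bone=20
After 5 (gather 11 bone): bone=31
After 6 (consume 10 bone): bone=21
After 7 (gather 3 zinc): bone=21 zinc=3
After 8 (gather 10 zinc): bone=21 zinc=13
After 9 (gather 4 zinc): bone=21 zinc=17
After 10 (gather 4 zinc): bone=21 zinc=21
After 11 (consume 5 bone): bone=16 zinc=21
After 12 (consume 5 bone): bone=11 zinc=21
After 13 (gather 8 bone): bone=19 zinc=21
After 14 (gather 2 coal): bone=19 coal=2 zinc=21
After 15 (craft ink): bone=19 coal=1 ink=2 zinc=21
After 16 (craft ink): bone=19 ink=4 zinc=21
After 17 (gather 8 coal): bone=19 coal=8 ink=4 zinc=21
After 18 (craft rope): bone=15 coal=8 ink=1 rope=1 zinc=18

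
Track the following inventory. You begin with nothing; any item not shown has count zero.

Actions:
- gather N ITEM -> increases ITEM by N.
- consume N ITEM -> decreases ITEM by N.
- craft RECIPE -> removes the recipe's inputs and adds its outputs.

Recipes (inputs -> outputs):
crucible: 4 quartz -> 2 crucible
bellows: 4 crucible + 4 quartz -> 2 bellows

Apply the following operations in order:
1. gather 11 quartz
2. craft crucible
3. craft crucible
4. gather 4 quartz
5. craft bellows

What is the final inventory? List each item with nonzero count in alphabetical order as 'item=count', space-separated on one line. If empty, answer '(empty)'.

After 1 (gather 11 quartz): quartz=11
After 2 (craft crucible): crucible=2 quartz=7
After 3 (craft crucible): crucible=4 quartz=3
After 4 (gather 4 quartz): crucible=4 quartz=7
After 5 (craft bellows): bellows=2 quartz=3

Answer: bellows=2 quartz=3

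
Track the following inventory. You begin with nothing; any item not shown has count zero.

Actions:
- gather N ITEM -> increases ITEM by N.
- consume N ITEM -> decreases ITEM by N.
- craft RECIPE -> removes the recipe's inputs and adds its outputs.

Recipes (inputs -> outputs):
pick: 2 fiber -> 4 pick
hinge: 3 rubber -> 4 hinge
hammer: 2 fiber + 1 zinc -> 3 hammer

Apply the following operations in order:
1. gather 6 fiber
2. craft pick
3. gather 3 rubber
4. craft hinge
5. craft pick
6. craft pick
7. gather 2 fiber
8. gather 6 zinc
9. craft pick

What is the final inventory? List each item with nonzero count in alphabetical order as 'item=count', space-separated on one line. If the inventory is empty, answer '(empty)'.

After 1 (gather 6 fiber): fiber=6
After 2 (craft pick): fiber=4 pick=4
After 3 (gather 3 rubber): fiber=4 pick=4 rubber=3
After 4 (craft hinge): fiber=4 hinge=4 pick=4
After 5 (craft pick): fiber=2 hinge=4 pick=8
After 6 (craft pick): hinge=4 pick=12
After 7 (gather 2 fiber): fiber=2 hinge=4 pick=12
After 8 (gather 6 zinc): fiber=2 hinge=4 pick=12 zinc=6
After 9 (craft pick): hinge=4 pick=16 zinc=6

Answer: hinge=4 pick=16 zinc=6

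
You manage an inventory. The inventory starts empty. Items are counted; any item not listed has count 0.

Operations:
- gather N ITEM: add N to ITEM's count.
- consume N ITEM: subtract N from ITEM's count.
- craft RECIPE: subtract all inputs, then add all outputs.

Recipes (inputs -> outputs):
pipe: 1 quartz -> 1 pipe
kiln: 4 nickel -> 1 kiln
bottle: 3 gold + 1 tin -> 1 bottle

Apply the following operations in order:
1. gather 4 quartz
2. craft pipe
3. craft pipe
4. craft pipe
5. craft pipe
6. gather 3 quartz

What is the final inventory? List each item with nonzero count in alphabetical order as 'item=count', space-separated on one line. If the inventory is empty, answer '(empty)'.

After 1 (gather 4 quartz): quartz=4
After 2 (craft pipe): pipe=1 quartz=3
After 3 (craft pipe): pipe=2 quartz=2
After 4 (craft pipe): pipe=3 quartz=1
After 5 (craft pipe): pipe=4
After 6 (gather 3 quartz): pipe=4 quartz=3

Answer: pipe=4 quartz=3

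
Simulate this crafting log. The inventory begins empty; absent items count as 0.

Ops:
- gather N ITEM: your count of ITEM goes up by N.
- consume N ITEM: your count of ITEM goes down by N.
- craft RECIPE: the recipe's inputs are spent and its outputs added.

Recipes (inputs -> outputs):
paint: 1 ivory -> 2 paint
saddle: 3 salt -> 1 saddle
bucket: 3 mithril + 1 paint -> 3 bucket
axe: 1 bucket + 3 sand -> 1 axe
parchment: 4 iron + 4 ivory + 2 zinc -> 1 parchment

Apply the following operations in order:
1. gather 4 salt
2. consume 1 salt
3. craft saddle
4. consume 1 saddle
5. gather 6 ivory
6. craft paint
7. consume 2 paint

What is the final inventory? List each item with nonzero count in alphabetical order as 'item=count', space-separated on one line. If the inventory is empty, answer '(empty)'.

Answer: ivory=5

Derivation:
After 1 (gather 4 salt): salt=4
After 2 (consume 1 salt): salt=3
After 3 (craft saddle): saddle=1
After 4 (consume 1 saddle): (empty)
After 5 (gather 6 ivory): ivory=6
After 6 (craft paint): ivory=5 paint=2
After 7 (consume 2 paint): ivory=5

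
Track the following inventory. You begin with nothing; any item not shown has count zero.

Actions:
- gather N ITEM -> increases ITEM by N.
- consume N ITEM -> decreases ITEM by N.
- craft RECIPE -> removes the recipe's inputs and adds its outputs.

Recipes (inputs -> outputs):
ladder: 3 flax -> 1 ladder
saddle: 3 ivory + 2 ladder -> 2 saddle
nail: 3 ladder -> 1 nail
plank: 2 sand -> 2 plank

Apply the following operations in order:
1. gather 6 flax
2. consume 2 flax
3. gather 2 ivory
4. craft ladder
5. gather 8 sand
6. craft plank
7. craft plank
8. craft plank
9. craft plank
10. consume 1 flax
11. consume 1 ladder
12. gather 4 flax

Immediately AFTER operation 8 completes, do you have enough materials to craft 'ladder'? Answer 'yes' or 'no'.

After 1 (gather 6 flax): flax=6
After 2 (consume 2 flax): flax=4
After 3 (gather 2 ivory): flax=4 ivory=2
After 4 (craft ladder): flax=1 ivory=2 ladder=1
After 5 (gather 8 sand): flax=1 ivory=2 ladder=1 sand=8
After 6 (craft plank): flax=1 ivory=2 ladder=1 plank=2 sand=6
After 7 (craft plank): flax=1 ivory=2 ladder=1 plank=4 sand=4
After 8 (craft plank): flax=1 ivory=2 ladder=1 plank=6 sand=2

Answer: no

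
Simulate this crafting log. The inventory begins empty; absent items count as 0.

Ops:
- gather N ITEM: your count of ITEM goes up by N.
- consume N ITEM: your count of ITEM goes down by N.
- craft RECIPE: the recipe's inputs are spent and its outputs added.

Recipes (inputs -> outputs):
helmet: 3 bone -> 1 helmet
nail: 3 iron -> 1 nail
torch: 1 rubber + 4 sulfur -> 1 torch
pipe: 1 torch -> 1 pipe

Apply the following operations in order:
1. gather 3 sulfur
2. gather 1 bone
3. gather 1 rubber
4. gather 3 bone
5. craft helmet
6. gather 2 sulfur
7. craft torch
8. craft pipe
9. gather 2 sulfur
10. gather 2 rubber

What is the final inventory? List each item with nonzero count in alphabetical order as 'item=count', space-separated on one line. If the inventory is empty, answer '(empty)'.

Answer: bone=1 helmet=1 pipe=1 rubber=2 sulfur=3

Derivation:
After 1 (gather 3 sulfur): sulfur=3
After 2 (gather 1 bone): bone=1 sulfur=3
After 3 (gather 1 rubber): bone=1 rubber=1 sulfur=3
After 4 (gather 3 bone): bone=4 rubber=1 sulfur=3
After 5 (craft helmet): bone=1 helmet=1 rubber=1 sulfur=3
After 6 (gather 2 sulfur): bone=1 helmet=1 rubber=1 sulfur=5
After 7 (craft torch): bone=1 helmet=1 sulfur=1 torch=1
After 8 (craft pipe): bone=1 helmet=1 pipe=1 sulfur=1
After 9 (gather 2 sulfur): bone=1 helmet=1 pipe=1 sulfur=3
After 10 (gather 2 rubber): bone=1 helmet=1 pipe=1 rubber=2 sulfur=3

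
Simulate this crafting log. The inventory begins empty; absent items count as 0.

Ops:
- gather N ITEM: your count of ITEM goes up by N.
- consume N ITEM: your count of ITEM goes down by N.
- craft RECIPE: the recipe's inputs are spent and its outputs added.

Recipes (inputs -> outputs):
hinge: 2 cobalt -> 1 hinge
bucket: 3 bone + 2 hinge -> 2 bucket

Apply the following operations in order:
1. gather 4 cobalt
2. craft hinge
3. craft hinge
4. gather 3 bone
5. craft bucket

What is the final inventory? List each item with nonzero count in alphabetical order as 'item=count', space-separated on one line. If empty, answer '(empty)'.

After 1 (gather 4 cobalt): cobalt=4
After 2 (craft hinge): cobalt=2 hinge=1
After 3 (craft hinge): hinge=2
After 4 (gather 3 bone): bone=3 hinge=2
After 5 (craft bucket): bucket=2

Answer: bucket=2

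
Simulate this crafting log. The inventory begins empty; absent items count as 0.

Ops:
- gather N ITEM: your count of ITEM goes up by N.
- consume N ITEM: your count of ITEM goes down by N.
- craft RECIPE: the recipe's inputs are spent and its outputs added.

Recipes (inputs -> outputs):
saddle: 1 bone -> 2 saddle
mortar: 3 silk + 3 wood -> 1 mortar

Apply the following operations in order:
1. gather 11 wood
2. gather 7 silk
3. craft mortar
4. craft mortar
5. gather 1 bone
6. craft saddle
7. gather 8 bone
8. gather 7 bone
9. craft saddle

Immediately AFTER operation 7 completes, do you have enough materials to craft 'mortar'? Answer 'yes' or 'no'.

Answer: no

Derivation:
After 1 (gather 11 wood): wood=11
After 2 (gather 7 silk): silk=7 wood=11
After 3 (craft mortar): mortar=1 silk=4 wood=8
After 4 (craft mortar): mortar=2 silk=1 wood=5
After 5 (gather 1 bone): bone=1 mortar=2 silk=1 wood=5
After 6 (craft saddle): mortar=2 saddle=2 silk=1 wood=5
After 7 (gather 8 bone): bone=8 mortar=2 saddle=2 silk=1 wood=5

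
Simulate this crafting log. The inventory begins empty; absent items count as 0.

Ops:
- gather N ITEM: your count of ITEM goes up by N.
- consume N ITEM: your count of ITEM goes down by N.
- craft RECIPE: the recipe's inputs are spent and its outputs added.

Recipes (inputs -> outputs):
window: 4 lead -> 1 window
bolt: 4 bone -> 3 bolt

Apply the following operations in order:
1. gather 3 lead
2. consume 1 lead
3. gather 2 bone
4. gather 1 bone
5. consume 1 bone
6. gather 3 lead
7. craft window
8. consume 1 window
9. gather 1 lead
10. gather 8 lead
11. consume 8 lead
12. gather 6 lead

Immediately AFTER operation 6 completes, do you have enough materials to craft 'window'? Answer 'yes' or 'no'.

Answer: yes

Derivation:
After 1 (gather 3 lead): lead=3
After 2 (consume 1 lead): lead=2
After 3 (gather 2 bone): bone=2 lead=2
After 4 (gather 1 bone): bone=3 lead=2
After 5 (consume 1 bone): bone=2 lead=2
After 6 (gather 3 lead): bone=2 lead=5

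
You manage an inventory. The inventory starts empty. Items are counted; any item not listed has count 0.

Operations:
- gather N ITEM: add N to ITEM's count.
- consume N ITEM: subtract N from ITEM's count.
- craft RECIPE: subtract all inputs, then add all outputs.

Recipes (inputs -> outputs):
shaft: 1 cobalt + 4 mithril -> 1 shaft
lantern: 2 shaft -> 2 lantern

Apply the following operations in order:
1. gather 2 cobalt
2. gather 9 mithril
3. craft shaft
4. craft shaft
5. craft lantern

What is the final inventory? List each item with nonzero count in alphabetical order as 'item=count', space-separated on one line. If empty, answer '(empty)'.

Answer: lantern=2 mithril=1

Derivation:
After 1 (gather 2 cobalt): cobalt=2
After 2 (gather 9 mithril): cobalt=2 mithril=9
After 3 (craft shaft): cobalt=1 mithril=5 shaft=1
After 4 (craft shaft): mithril=1 shaft=2
After 5 (craft lantern): lantern=2 mithril=1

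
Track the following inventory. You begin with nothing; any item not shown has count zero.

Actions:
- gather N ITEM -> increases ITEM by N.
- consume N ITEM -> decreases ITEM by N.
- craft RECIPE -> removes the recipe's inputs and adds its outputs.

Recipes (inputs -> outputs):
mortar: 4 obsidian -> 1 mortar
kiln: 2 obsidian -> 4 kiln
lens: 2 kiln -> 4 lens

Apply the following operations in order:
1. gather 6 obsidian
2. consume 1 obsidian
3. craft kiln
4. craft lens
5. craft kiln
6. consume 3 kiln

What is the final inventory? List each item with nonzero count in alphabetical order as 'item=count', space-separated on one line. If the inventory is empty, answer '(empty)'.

Answer: kiln=3 lens=4 obsidian=1

Derivation:
After 1 (gather 6 obsidian): obsidian=6
After 2 (consume 1 obsidian): obsidian=5
After 3 (craft kiln): kiln=4 obsidian=3
After 4 (craft lens): kiln=2 lens=4 obsidian=3
After 5 (craft kiln): kiln=6 lens=4 obsidian=1
After 6 (consume 3 kiln): kiln=3 lens=4 obsidian=1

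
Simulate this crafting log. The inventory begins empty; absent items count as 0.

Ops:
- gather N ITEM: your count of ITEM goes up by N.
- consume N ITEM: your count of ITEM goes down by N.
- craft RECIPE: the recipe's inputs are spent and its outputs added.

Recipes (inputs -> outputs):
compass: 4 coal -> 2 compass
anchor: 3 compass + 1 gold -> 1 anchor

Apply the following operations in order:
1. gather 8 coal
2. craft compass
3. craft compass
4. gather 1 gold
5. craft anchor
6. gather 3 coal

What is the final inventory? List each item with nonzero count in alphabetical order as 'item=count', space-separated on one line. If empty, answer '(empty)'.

Answer: anchor=1 coal=3 compass=1

Derivation:
After 1 (gather 8 coal): coal=8
After 2 (craft compass): coal=4 compass=2
After 3 (craft compass): compass=4
After 4 (gather 1 gold): compass=4 gold=1
After 5 (craft anchor): anchor=1 compass=1
After 6 (gather 3 coal): anchor=1 coal=3 compass=1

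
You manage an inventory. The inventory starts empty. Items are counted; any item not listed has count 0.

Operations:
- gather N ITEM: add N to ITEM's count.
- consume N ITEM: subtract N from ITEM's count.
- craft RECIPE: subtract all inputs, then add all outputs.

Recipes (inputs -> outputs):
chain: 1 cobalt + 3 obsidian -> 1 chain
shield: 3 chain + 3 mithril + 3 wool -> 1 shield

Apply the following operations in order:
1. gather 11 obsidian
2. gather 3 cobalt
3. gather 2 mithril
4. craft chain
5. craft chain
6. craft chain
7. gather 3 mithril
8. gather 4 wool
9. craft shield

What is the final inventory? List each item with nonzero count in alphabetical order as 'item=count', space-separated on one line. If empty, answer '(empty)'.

After 1 (gather 11 obsidian): obsidian=11
After 2 (gather 3 cobalt): cobalt=3 obsidian=11
After 3 (gather 2 mithril): cobalt=3 mithril=2 obsidian=11
After 4 (craft chain): chain=1 cobalt=2 mithril=2 obsidian=8
After 5 (craft chain): chain=2 cobalt=1 mithril=2 obsidian=5
After 6 (craft chain): chain=3 mithril=2 obsidian=2
After 7 (gather 3 mithril): chain=3 mithril=5 obsidian=2
After 8 (gather 4 wool): chain=3 mithril=5 obsidian=2 wool=4
After 9 (craft shield): mithril=2 obsidian=2 shield=1 wool=1

Answer: mithril=2 obsidian=2 shield=1 wool=1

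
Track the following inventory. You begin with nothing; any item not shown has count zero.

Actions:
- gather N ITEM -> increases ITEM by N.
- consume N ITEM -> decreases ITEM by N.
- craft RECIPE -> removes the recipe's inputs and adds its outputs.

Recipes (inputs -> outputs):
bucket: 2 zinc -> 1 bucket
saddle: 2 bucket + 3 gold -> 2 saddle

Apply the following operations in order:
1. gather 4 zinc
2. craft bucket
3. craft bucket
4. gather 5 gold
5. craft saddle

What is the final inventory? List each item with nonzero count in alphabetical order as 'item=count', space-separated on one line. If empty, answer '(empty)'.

Answer: gold=2 saddle=2

Derivation:
After 1 (gather 4 zinc): zinc=4
After 2 (craft bucket): bucket=1 zinc=2
After 3 (craft bucket): bucket=2
After 4 (gather 5 gold): bucket=2 gold=5
After 5 (craft saddle): gold=2 saddle=2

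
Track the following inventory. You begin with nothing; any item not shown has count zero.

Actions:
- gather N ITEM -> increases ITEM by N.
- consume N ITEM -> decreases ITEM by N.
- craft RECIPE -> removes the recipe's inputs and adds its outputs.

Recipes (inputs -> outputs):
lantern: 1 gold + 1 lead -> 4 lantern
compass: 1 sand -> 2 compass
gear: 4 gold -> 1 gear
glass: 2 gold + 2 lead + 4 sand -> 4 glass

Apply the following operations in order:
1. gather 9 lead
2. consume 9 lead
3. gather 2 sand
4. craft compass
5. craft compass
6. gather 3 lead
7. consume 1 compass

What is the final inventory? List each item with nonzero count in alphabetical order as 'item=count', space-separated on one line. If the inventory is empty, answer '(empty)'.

Answer: compass=3 lead=3

Derivation:
After 1 (gather 9 lead): lead=9
After 2 (consume 9 lead): (empty)
After 3 (gather 2 sand): sand=2
After 4 (craft compass): compass=2 sand=1
After 5 (craft compass): compass=4
After 6 (gather 3 lead): compass=4 lead=3
After 7 (consume 1 compass): compass=3 lead=3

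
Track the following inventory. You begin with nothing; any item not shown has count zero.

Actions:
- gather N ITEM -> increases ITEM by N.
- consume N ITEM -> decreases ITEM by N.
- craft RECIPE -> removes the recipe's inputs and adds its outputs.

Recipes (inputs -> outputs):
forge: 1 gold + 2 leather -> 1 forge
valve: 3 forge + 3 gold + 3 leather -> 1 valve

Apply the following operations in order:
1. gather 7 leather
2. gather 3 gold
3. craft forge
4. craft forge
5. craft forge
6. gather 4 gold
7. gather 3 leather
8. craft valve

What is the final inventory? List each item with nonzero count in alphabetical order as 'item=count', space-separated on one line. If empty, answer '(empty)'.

After 1 (gather 7 leather): leather=7
After 2 (gather 3 gold): gold=3 leather=7
After 3 (craft forge): forge=1 gold=2 leather=5
After 4 (craft forge): forge=2 gold=1 leather=3
After 5 (craft forge): forge=3 leather=1
After 6 (gather 4 gold): forge=3 gold=4 leather=1
After 7 (gather 3 leather): forge=3 gold=4 leather=4
After 8 (craft valve): gold=1 leather=1 valve=1

Answer: gold=1 leather=1 valve=1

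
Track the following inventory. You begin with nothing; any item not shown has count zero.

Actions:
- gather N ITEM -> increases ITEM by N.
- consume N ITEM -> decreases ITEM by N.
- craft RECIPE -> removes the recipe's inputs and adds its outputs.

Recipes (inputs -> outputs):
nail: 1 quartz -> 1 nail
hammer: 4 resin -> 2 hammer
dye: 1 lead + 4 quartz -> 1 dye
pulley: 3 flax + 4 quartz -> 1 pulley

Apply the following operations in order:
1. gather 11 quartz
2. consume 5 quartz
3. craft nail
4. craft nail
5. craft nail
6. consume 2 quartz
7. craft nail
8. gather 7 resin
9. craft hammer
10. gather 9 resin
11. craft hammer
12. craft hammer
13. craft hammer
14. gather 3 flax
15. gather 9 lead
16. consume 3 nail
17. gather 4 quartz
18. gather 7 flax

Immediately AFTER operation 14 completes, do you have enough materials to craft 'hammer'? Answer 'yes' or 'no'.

Answer: no

Derivation:
After 1 (gather 11 quartz): quartz=11
After 2 (consume 5 quartz): quartz=6
After 3 (craft nail): nail=1 quartz=5
After 4 (craft nail): nail=2 quartz=4
After 5 (craft nail): nail=3 quartz=3
After 6 (consume 2 quartz): nail=3 quartz=1
After 7 (craft nail): nail=4
After 8 (gather 7 resin): nail=4 resin=7
After 9 (craft hammer): hammer=2 nail=4 resin=3
After 10 (gather 9 resin): hammer=2 nail=4 resin=12
After 11 (craft hammer): hammer=4 nail=4 resin=8
After 12 (craft hammer): hammer=6 nail=4 resin=4
After 13 (craft hammer): hammer=8 nail=4
After 14 (gather 3 flax): flax=3 hammer=8 nail=4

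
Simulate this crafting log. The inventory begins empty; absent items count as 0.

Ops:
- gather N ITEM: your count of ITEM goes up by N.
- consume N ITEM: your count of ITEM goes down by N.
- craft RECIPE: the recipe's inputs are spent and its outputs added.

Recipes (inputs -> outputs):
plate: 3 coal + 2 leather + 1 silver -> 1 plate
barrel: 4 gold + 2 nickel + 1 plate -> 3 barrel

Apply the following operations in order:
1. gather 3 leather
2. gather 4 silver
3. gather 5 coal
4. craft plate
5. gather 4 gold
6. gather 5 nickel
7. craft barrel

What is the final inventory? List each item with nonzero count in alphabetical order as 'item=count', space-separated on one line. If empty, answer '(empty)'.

Answer: barrel=3 coal=2 leather=1 nickel=3 silver=3

Derivation:
After 1 (gather 3 leather): leather=3
After 2 (gather 4 silver): leather=3 silver=4
After 3 (gather 5 coal): coal=5 leather=3 silver=4
After 4 (craft plate): coal=2 leather=1 plate=1 silver=3
After 5 (gather 4 gold): coal=2 gold=4 leather=1 plate=1 silver=3
After 6 (gather 5 nickel): coal=2 gold=4 leather=1 nickel=5 plate=1 silver=3
After 7 (craft barrel): barrel=3 coal=2 leather=1 nickel=3 silver=3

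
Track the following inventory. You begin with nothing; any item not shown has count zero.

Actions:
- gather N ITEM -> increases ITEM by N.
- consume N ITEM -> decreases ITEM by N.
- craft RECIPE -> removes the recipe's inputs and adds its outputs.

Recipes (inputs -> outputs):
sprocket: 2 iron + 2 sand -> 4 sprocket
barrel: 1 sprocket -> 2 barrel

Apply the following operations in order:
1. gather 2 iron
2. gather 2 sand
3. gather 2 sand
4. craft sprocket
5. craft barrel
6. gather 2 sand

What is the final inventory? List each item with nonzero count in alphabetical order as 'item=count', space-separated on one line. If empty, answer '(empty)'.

Answer: barrel=2 sand=4 sprocket=3

Derivation:
After 1 (gather 2 iron): iron=2
After 2 (gather 2 sand): iron=2 sand=2
After 3 (gather 2 sand): iron=2 sand=4
After 4 (craft sprocket): sand=2 sprocket=4
After 5 (craft barrel): barrel=2 sand=2 sprocket=3
After 6 (gather 2 sand): barrel=2 sand=4 sprocket=3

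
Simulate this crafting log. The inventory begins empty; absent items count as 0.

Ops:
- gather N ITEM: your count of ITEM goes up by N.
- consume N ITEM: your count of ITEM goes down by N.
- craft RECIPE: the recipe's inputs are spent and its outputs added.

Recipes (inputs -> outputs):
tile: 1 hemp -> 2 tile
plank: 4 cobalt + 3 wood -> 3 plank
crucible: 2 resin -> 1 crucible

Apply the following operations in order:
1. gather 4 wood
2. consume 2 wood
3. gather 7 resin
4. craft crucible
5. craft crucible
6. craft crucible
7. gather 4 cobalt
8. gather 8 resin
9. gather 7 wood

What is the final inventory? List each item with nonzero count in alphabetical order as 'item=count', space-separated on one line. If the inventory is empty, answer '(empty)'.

Answer: cobalt=4 crucible=3 resin=9 wood=9

Derivation:
After 1 (gather 4 wood): wood=4
After 2 (consume 2 wood): wood=2
After 3 (gather 7 resin): resin=7 wood=2
After 4 (craft crucible): crucible=1 resin=5 wood=2
After 5 (craft crucible): crucible=2 resin=3 wood=2
After 6 (craft crucible): crucible=3 resin=1 wood=2
After 7 (gather 4 cobalt): cobalt=4 crucible=3 resin=1 wood=2
After 8 (gather 8 resin): cobalt=4 crucible=3 resin=9 wood=2
After 9 (gather 7 wood): cobalt=4 crucible=3 resin=9 wood=9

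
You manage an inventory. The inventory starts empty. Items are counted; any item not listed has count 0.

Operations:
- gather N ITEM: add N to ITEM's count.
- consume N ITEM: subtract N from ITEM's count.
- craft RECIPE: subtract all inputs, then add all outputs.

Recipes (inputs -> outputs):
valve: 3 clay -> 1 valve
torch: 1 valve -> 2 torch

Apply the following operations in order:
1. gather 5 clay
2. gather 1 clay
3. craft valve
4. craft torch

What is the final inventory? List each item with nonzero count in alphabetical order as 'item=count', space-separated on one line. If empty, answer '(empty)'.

Answer: clay=3 torch=2

Derivation:
After 1 (gather 5 clay): clay=5
After 2 (gather 1 clay): clay=6
After 3 (craft valve): clay=3 valve=1
After 4 (craft torch): clay=3 torch=2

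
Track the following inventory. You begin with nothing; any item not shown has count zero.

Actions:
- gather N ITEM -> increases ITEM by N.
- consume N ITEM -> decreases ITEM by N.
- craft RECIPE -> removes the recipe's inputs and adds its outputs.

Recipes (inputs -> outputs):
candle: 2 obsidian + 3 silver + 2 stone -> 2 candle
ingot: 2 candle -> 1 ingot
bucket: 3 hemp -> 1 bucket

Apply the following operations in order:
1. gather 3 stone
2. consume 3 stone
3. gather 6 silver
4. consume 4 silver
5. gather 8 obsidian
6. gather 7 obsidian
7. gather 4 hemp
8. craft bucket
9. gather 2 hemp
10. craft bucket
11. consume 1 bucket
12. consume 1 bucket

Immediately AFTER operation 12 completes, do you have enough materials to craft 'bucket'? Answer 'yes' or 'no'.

After 1 (gather 3 stone): stone=3
After 2 (consume 3 stone): (empty)
After 3 (gather 6 silver): silver=6
After 4 (consume 4 silver): silver=2
After 5 (gather 8 obsidian): obsidian=8 silver=2
After 6 (gather 7 obsidian): obsidian=15 silver=2
After 7 (gather 4 hemp): hemp=4 obsidian=15 silver=2
After 8 (craft bucket): bucket=1 hemp=1 obsidian=15 silver=2
After 9 (gather 2 hemp): bucket=1 hemp=3 obsidian=15 silver=2
After 10 (craft bucket): bucket=2 obsidian=15 silver=2
After 11 (consume 1 bucket): bucket=1 obsidian=15 silver=2
After 12 (consume 1 bucket): obsidian=15 silver=2

Answer: no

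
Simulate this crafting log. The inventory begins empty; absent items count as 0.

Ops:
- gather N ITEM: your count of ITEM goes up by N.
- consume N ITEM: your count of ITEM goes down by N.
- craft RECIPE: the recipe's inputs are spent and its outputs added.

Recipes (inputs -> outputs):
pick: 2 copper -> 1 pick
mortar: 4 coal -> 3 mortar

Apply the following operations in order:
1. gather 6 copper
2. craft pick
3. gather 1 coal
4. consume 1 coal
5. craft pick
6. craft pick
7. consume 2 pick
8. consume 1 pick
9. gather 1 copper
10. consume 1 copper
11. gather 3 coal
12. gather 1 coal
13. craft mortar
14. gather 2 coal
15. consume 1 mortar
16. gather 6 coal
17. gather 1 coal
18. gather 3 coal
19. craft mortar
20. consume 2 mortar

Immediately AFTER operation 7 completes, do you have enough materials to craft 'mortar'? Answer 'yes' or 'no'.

After 1 (gather 6 copper): copper=6
After 2 (craft pick): copper=4 pick=1
After 3 (gather 1 coal): coal=1 copper=4 pick=1
After 4 (consume 1 coal): copper=4 pick=1
After 5 (craft pick): copper=2 pick=2
After 6 (craft pick): pick=3
After 7 (consume 2 pick): pick=1

Answer: no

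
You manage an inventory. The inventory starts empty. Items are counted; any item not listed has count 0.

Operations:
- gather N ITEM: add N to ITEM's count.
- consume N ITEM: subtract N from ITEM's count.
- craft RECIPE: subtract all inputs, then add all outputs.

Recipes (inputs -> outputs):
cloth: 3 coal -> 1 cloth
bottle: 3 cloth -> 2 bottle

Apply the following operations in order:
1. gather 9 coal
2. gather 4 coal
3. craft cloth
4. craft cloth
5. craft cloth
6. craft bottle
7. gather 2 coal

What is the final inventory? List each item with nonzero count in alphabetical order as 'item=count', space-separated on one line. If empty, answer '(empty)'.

Answer: bottle=2 coal=6

Derivation:
After 1 (gather 9 coal): coal=9
After 2 (gather 4 coal): coal=13
After 3 (craft cloth): cloth=1 coal=10
After 4 (craft cloth): cloth=2 coal=7
After 5 (craft cloth): cloth=3 coal=4
After 6 (craft bottle): bottle=2 coal=4
After 7 (gather 2 coal): bottle=2 coal=6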